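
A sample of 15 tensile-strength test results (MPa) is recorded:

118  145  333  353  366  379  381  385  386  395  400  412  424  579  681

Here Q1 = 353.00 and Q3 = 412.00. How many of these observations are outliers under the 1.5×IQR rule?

4

IQR = 59.00; fences at 353.00 − 88.50 = 264.50 and 412.00 + 88.50 = 500.50.
Outside the cutoffs: 118, 145, 579, 681.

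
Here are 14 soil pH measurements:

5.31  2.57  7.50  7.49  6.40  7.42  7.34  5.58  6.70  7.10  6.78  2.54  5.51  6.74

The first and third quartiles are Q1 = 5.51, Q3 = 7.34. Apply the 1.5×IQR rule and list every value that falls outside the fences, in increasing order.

2.54, 2.57

IQR = Q3 − Q1 = 7.34 − 5.51 = 1.83.
Lower fence = Q1 − 1.5·IQR = 5.51 − 2.745 = 2.765.
Upper fence = Q3 + 1.5·IQR = 7.34 + 2.745 = 10.085.
2.54 < 2.765 → outlier.
2.57 < 2.765 → outlier.
All remaining values lie within [2.765, 10.085].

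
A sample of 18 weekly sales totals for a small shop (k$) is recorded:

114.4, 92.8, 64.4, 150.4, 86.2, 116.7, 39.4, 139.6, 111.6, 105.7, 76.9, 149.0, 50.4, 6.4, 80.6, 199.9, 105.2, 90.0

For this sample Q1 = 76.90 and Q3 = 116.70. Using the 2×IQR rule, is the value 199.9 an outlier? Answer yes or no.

yes

IQR = Q3 − Q1 = 116.70 − 76.90 = 39.80.
Lower fence = Q1 − 2·IQR = 76.90 − 79.60 = -2.70.
Upper fence = Q3 + 2·IQR = 116.70 + 79.60 = 196.30.
199.9 lies above the upper fence.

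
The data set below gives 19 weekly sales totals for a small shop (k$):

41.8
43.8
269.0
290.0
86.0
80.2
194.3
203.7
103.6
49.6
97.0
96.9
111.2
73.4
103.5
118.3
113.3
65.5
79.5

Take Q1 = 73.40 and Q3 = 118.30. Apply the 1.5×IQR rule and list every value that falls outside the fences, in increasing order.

194.3, 203.7, 269.0, 290.0

IQR = Q3 − Q1 = 118.30 − 73.40 = 44.90.
Lower fence = Q1 − 1.5·IQR = 73.40 − 67.35 = 6.05.
Upper fence = Q3 + 1.5·IQR = 118.30 + 67.35 = 185.65.
194.3 > 185.65 → outlier.
203.7 > 185.65 → outlier.
269.0 > 185.65 → outlier.
290.0 > 185.65 → outlier.
All remaining values lie within [6.05, 185.65].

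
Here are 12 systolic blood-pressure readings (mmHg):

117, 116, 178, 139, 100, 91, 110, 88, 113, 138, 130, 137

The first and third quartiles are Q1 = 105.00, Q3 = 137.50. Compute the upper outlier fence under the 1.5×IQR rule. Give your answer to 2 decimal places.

IQR = Q3 − Q1 = 137.50 − 105.00 = 32.50.
Lower fence = Q1 − 1.5·IQR = 105.00 − 48.75 = 56.25.
Upper fence = Q3 + 1.5·IQR = 137.50 + 48.75 = 186.25.

186.25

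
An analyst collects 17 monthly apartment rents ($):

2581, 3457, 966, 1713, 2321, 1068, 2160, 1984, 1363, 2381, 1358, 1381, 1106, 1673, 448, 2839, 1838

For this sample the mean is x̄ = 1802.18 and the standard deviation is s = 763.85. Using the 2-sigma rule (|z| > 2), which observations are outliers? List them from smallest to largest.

Cutoffs at x̄ ± 2s: 1802.18 ± 2·763.85 = [274.48, 3329.88].
3457: z = 2.17, |z| > 2 → outlier.
Every other value lies within [274.48, 3329.88].

3457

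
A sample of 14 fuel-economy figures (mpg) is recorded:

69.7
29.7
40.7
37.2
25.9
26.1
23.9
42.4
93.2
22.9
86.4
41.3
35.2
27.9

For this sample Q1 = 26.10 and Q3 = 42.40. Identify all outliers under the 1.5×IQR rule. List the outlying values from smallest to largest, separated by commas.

IQR = Q3 − Q1 = 42.40 − 26.10 = 16.30.
Lower fence = Q1 − 1.5·IQR = 26.10 − 24.45 = 1.65.
Upper fence = Q3 + 1.5·IQR = 42.40 + 24.45 = 66.85.
69.7 > 66.85 → outlier.
86.4 > 66.85 → outlier.
93.2 > 66.85 → outlier.
All remaining values lie within [1.65, 66.85].

69.7, 86.4, 93.2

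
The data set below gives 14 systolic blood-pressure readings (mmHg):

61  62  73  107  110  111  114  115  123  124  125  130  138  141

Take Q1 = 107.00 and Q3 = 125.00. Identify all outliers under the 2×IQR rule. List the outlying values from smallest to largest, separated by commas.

IQR = Q3 − Q1 = 125.00 − 107.00 = 18.00.
Lower fence = Q1 − 2·IQR = 107.00 − 36.00 = 71.00.
Upper fence = Q3 + 2·IQR = 125.00 + 36.00 = 161.00.
61 < 71.00 → outlier.
62 < 71.00 → outlier.
All remaining values lie within [71.00, 161.00].

61, 62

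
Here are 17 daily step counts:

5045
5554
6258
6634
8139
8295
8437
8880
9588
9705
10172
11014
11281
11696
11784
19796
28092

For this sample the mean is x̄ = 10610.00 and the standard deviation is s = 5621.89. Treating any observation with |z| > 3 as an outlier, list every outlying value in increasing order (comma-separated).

28092

Cutoffs at x̄ ± 3s: 10610.00 ± 3·5621.89 = [-6255.67, 27475.67].
28092: z = 3.11, |z| > 3 → outlier.
Every other value lies within [-6255.67, 27475.67].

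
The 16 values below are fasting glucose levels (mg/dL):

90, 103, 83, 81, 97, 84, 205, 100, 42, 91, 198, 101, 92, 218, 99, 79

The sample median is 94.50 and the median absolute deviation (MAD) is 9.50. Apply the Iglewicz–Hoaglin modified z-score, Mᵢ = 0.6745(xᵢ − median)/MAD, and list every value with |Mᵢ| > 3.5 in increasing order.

|Mᵢ| > 3.5 ⇔ |xᵢ − 94.50| > 3.5·9.50/0.6745 = 49.30.
So outliers lie outside [45.20, 143.80].
42: M = -3.73 → outlier.
198: M = 7.35 → outlier.
205: M = 7.85 → outlier.
218: M = 8.77 → outlier.

42, 198, 205, 218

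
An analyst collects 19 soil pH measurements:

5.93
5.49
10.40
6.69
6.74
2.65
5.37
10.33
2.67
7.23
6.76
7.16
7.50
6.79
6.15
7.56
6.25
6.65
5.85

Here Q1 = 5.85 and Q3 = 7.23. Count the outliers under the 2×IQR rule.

IQR = 1.38; fences at 5.85 − 2.76 = 3.09 and 7.23 + 2.76 = 9.99.
Outside the cutoffs: 2.65, 2.67, 10.33, 10.40.

4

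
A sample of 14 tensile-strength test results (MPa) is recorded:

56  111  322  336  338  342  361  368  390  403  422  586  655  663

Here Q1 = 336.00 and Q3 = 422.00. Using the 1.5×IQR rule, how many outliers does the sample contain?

5

IQR = 86.00; fences at 336.00 − 129.00 = 207.00 and 422.00 + 129.00 = 551.00.
Outside the cutoffs: 56, 111, 586, 655, 663.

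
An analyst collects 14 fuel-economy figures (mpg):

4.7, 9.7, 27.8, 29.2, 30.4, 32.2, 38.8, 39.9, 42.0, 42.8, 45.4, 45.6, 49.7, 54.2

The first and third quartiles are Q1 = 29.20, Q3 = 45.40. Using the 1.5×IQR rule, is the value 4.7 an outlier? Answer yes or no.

yes

IQR = Q3 − Q1 = 45.40 − 29.20 = 16.20.
Lower fence = Q1 − 1.5·IQR = 29.20 − 24.30 = 4.90.
Upper fence = Q3 + 1.5·IQR = 45.40 + 24.30 = 69.70.
4.7 lies below the lower fence.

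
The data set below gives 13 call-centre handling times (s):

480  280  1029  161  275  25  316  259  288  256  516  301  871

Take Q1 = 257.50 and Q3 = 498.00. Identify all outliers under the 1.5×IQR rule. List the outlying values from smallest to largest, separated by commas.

871, 1029

IQR = Q3 − Q1 = 498.00 − 257.50 = 240.50.
Lower fence = Q1 − 1.5·IQR = 257.50 − 360.75 = -103.25.
Upper fence = Q3 + 1.5·IQR = 498.00 + 360.75 = 858.75.
871 > 858.75 → outlier.
1029 > 858.75 → outlier.
All remaining values lie within [-103.25, 858.75].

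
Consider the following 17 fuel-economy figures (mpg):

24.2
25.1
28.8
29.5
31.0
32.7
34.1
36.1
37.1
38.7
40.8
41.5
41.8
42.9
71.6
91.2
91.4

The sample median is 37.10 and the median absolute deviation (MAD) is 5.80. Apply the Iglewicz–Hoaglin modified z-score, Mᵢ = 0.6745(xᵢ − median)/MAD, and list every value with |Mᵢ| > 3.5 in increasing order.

71.6, 91.2, 91.4

|Mᵢ| > 3.5 ⇔ |xᵢ − 37.10| > 3.5·5.80/0.6745 = 30.10.
So outliers lie outside [7.00, 67.20].
71.6: M = 4.01 → outlier.
91.2: M = 6.29 → outlier.
91.4: M = 6.31 → outlier.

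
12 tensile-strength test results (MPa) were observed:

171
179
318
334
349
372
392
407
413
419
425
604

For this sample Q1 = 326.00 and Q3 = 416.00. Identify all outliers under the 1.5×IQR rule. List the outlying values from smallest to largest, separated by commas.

IQR = Q3 − Q1 = 416.00 − 326.00 = 90.00.
Lower fence = Q1 − 1.5·IQR = 326.00 − 135.00 = 191.00.
Upper fence = Q3 + 1.5·IQR = 416.00 + 135.00 = 551.00.
171 < 191.00 → outlier.
179 < 191.00 → outlier.
604 > 551.00 → outlier.
All remaining values lie within [191.00, 551.00].

171, 179, 604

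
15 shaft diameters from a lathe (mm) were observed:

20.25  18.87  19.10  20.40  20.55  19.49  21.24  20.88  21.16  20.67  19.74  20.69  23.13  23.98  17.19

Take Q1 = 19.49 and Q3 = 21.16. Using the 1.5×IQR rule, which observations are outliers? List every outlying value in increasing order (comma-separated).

IQR = Q3 − Q1 = 21.16 − 19.49 = 1.67.
Lower fence = Q1 − 1.5·IQR = 19.49 − 2.505 = 16.985.
Upper fence = Q3 + 1.5·IQR = 21.16 + 2.505 = 23.665.
23.98 > 23.665 → outlier.
All remaining values lie within [16.985, 23.665].

23.98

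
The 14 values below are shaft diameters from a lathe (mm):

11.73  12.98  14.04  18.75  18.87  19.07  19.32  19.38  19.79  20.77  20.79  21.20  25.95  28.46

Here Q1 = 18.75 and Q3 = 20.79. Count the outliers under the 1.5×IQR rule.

5

IQR = 2.04; fences at 18.75 − 3.06 = 15.69 and 20.79 + 3.06 = 23.85.
Outside the cutoffs: 11.73, 12.98, 14.04, 25.95, 28.46.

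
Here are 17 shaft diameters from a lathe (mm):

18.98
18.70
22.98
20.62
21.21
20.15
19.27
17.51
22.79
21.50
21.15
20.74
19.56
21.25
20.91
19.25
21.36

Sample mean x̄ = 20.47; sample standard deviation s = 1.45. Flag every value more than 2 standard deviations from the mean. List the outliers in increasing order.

17.51

Cutoffs at x̄ ± 2s: 20.47 ± 2·1.45 = [17.57, 23.37].
17.51: z = -2.04, |z| > 2 → outlier.
Every other value lies within [17.57, 23.37].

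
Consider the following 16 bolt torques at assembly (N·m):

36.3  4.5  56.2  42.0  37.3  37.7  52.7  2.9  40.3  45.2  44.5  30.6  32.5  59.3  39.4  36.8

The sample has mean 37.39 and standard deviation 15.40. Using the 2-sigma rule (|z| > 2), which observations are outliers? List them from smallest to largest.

Cutoffs at x̄ ± 2s: 37.39 ± 2·15.40 = [6.59, 68.19].
2.9: z = -2.24, |z| > 2 → outlier.
4.5: z = -2.14, |z| > 2 → outlier.
Every other value lies within [6.59, 68.19].

2.9, 4.5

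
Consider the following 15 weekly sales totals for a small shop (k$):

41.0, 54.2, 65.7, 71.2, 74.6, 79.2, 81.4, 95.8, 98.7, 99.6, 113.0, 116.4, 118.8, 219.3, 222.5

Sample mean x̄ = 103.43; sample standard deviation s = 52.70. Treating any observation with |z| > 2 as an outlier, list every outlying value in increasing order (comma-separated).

219.3, 222.5

Cutoffs at x̄ ± 2s: 103.43 ± 2·52.70 = [-1.97, 208.83].
219.3: z = 2.20, |z| > 2 → outlier.
222.5: z = 2.26, |z| > 2 → outlier.
Every other value lies within [-1.97, 208.83].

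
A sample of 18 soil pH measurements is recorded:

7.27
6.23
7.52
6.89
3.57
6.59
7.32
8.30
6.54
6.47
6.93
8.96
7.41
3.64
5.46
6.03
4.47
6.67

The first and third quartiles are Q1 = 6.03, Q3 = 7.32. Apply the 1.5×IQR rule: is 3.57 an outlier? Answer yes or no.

yes

IQR = Q3 − Q1 = 7.32 − 6.03 = 1.29.
Lower fence = Q1 − 1.5·IQR = 6.03 − 1.935 = 4.095.
Upper fence = Q3 + 1.5·IQR = 7.32 + 1.935 = 9.255.
3.57 lies below the lower fence.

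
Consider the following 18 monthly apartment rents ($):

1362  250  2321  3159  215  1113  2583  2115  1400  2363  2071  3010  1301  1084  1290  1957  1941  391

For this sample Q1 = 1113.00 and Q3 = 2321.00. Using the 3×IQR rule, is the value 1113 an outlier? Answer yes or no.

no

IQR = Q3 − Q1 = 2321.00 − 1113.00 = 1208.00.
Lower fence = Q1 − 3·IQR = 1113.00 − 3624.00 = -2511.00.
Upper fence = Q3 + 3·IQR = 2321.00 + 3624.00 = 5945.00.
1113 lies within [-2511.00, 5945.00].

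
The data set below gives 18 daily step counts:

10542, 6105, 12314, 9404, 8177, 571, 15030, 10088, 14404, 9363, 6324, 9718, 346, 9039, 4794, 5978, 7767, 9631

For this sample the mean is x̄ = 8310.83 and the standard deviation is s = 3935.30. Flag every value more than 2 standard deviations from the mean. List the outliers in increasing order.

346

Cutoffs at x̄ ± 2s: 8310.83 ± 2·3935.30 = [440.23, 16181.43].
346: z = -2.02, |z| > 2 → outlier.
Every other value lies within [440.23, 16181.43].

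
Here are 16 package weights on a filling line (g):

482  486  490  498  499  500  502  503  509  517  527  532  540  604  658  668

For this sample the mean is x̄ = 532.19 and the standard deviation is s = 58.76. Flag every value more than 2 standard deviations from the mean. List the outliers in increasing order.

658, 668

Cutoffs at x̄ ± 2s: 532.19 ± 2·58.76 = [414.67, 649.71].
658: z = 2.14, |z| > 2 → outlier.
668: z = 2.31, |z| > 2 → outlier.
Every other value lies within [414.67, 649.71].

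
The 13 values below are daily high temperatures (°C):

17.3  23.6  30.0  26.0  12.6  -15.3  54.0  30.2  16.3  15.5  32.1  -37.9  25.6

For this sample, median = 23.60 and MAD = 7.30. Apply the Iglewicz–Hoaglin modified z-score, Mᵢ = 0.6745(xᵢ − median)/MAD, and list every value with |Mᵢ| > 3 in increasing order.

|Mᵢ| > 3 ⇔ |xᵢ − 23.60| > 3·7.30/0.6745 = 32.47.
So outliers lie outside [-8.87, 56.07].
-37.9: M = -5.68 → outlier.
-15.3: M = -3.59 → outlier.

-37.9, -15.3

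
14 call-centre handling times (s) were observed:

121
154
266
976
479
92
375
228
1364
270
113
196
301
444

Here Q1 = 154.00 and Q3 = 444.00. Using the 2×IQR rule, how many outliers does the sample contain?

1

IQR = 290.00; fences at 154.00 − 580.00 = -426.00 and 444.00 + 580.00 = 1024.00.
Outside the cutoffs: 1364.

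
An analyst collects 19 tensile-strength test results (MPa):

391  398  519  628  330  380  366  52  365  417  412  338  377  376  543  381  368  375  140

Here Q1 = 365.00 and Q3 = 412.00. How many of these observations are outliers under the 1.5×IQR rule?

IQR = 47.00; fences at 365.00 − 70.50 = 294.50 and 412.00 + 70.50 = 482.50.
Outside the cutoffs: 52, 140, 519, 543, 628.

5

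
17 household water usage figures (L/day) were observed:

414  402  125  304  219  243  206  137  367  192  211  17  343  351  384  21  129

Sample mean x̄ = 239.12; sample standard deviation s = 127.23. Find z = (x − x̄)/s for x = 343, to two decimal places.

z = (343 − 239.12) / 127.23 = 0.82.

0.82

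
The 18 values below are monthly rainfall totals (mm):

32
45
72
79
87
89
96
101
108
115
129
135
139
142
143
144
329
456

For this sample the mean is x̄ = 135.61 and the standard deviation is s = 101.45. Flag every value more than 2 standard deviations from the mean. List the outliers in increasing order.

456

Cutoffs at x̄ ± 2s: 135.61 ± 2·101.45 = [-67.29, 338.51].
456: z = 3.16, |z| > 2 → outlier.
Every other value lies within [-67.29, 338.51].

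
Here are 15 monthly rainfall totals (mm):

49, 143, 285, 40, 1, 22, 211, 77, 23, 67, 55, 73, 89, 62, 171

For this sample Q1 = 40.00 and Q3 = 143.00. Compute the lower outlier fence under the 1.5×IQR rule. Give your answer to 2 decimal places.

IQR = Q3 − Q1 = 143.00 − 40.00 = 103.00.
Lower fence = Q1 − 1.5·IQR = 40.00 − 154.50 = -114.50.
Upper fence = Q3 + 1.5·IQR = 143.00 + 154.50 = 297.50.

-114.50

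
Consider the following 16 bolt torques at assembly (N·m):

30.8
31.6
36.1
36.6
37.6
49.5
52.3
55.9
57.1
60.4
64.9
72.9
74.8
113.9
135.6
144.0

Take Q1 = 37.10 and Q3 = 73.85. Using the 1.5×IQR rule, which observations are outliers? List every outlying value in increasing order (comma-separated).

135.6, 144.0

IQR = Q3 − Q1 = 73.85 − 37.10 = 36.75.
Lower fence = Q1 − 1.5·IQR = 37.10 − 55.125 = -18.025.
Upper fence = Q3 + 1.5·IQR = 73.85 + 55.125 = 128.975.
135.6 > 128.975 → outlier.
144.0 > 128.975 → outlier.
All remaining values lie within [-18.025, 128.975].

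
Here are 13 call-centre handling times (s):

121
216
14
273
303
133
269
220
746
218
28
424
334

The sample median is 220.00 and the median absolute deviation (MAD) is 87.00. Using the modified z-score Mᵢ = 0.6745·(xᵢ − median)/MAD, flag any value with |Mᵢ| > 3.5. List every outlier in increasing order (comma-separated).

|Mᵢ| > 3.5 ⇔ |xᵢ − 220.00| > 3.5·87.00/0.6745 = 451.45.
So outliers lie outside [-231.45, 671.45].
746: M = 4.08 → outlier.

746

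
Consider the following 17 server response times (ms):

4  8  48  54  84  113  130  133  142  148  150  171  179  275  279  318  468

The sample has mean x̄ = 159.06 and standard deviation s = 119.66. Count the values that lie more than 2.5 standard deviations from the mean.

1

Cutoffs: x̄ ± 2.5s = [-140.09, 458.21].
Outside the cutoffs: 468.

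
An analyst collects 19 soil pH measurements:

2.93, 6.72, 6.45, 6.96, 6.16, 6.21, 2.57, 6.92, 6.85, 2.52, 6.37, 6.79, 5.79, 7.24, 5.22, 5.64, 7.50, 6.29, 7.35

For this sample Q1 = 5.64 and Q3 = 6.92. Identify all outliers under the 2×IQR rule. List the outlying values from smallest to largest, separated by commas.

2.52, 2.57, 2.93

IQR = Q3 − Q1 = 6.92 − 5.64 = 1.28.
Lower fence = Q1 − 2·IQR = 5.64 − 2.56 = 3.08.
Upper fence = Q3 + 2·IQR = 6.92 + 2.56 = 9.48.
2.52 < 3.08 → outlier.
2.57 < 3.08 → outlier.
2.93 < 3.08 → outlier.
All remaining values lie within [3.08, 9.48].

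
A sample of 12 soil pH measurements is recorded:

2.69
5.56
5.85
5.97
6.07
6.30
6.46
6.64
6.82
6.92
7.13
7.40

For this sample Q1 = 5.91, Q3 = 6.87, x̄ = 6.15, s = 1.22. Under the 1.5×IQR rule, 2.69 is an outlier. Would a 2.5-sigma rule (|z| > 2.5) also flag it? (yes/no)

yes

z = (2.69 − 6.15) / 1.22 = -2.84.
|z| = 2.84 > 2.5.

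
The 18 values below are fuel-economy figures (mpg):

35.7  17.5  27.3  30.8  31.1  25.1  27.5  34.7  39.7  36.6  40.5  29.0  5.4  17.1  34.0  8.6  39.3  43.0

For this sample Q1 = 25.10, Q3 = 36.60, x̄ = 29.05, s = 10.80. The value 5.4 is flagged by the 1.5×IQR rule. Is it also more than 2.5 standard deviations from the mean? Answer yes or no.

no

z = (5.4 − 29.05) / 10.80 = -2.19.
|z| = 2.19 ≤ 2.5.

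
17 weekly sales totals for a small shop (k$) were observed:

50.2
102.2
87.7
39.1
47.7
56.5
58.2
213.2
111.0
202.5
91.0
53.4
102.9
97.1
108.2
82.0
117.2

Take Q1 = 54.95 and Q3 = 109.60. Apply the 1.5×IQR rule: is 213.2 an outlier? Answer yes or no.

IQR = Q3 − Q1 = 109.60 − 54.95 = 54.65.
Lower fence = Q1 − 1.5·IQR = 54.95 − 81.975 = -27.025.
Upper fence = Q3 + 1.5·IQR = 109.60 + 81.975 = 191.575.
213.2 lies above the upper fence.

yes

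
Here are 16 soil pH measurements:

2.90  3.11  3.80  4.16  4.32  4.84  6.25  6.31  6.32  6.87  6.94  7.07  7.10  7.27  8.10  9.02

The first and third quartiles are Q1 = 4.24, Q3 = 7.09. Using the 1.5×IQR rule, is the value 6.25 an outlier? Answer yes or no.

no

IQR = Q3 − Q1 = 7.09 − 4.24 = 2.85.
Lower fence = Q1 − 1.5·IQR = 4.24 − 4.275 = -0.035.
Upper fence = Q3 + 1.5·IQR = 7.09 + 4.275 = 11.365.
6.25 lies within [-0.035, 11.365].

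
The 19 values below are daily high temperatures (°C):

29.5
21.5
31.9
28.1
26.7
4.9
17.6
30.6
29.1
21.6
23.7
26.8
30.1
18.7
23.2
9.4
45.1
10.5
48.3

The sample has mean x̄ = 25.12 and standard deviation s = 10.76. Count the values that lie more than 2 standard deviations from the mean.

1

Cutoffs: x̄ ± 2s = [3.60, 46.64].
Outside the cutoffs: 48.3.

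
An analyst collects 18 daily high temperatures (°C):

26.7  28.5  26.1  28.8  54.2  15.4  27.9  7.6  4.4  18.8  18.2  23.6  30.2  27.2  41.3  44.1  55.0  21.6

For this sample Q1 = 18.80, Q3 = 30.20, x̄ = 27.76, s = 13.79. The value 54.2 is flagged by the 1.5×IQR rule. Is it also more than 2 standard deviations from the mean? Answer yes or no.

no

z = (54.2 − 27.76) / 13.79 = 1.92.
|z| = 1.92 ≤ 2.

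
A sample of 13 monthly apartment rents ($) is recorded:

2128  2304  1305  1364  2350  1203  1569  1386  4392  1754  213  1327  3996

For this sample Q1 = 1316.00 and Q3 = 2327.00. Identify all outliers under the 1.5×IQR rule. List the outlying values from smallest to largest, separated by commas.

IQR = Q3 − Q1 = 2327.00 − 1316.00 = 1011.00.
Lower fence = Q1 − 1.5·IQR = 1316.00 − 1516.50 = -200.50.
Upper fence = Q3 + 1.5·IQR = 2327.00 + 1516.50 = 3843.50.
3996 > 3843.50 → outlier.
4392 > 3843.50 → outlier.
All remaining values lie within [-200.50, 3843.50].

3996, 4392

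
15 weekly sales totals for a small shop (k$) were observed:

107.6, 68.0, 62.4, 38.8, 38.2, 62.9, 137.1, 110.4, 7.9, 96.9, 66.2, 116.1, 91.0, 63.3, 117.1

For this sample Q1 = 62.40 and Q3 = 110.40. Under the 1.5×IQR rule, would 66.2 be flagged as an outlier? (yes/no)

no

IQR = Q3 − Q1 = 110.40 − 62.40 = 48.00.
Lower fence = Q1 − 1.5·IQR = 62.40 − 72.00 = -9.60.
Upper fence = Q3 + 1.5·IQR = 110.40 + 72.00 = 182.40.
66.2 lies within [-9.60, 182.40].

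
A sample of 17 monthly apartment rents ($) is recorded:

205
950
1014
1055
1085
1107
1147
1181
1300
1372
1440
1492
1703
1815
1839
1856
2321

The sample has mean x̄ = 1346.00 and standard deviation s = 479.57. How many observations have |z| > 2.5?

Cutoffs: x̄ ± 2.5s = [147.075, 2544.925].
Every value lies within the cutoffs.

0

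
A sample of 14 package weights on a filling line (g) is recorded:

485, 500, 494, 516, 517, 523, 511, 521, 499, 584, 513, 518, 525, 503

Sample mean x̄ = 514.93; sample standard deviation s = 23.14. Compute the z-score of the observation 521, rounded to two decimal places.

z = (521 − 514.93) / 23.14 = 0.26.

0.26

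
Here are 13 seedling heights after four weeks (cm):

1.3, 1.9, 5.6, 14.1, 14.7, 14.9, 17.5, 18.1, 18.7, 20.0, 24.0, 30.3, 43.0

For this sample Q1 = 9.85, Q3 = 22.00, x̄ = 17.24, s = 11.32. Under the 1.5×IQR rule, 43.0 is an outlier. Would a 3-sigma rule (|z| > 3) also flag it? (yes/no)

no

z = (43.0 − 17.24) / 11.32 = 2.28.
|z| = 2.28 ≤ 3.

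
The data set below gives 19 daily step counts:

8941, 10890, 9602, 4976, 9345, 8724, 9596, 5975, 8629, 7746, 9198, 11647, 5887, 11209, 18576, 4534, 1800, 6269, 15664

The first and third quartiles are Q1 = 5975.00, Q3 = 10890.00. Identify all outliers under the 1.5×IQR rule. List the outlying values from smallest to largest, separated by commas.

18576

IQR = Q3 − Q1 = 10890.00 − 5975.00 = 4915.00.
Lower fence = Q1 − 1.5·IQR = 5975.00 − 7372.50 = -1397.50.
Upper fence = Q3 + 1.5·IQR = 10890.00 + 7372.50 = 18262.50.
18576 > 18262.50 → outlier.
All remaining values lie within [-1397.50, 18262.50].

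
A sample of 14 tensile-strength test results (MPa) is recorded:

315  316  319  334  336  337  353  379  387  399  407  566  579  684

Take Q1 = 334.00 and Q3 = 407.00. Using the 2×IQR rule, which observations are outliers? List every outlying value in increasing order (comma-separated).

IQR = Q3 − Q1 = 407.00 − 334.00 = 73.00.
Lower fence = Q1 − 2·IQR = 334.00 − 146.00 = 188.00.
Upper fence = Q3 + 2·IQR = 407.00 + 146.00 = 553.00.
566 > 553.00 → outlier.
579 > 553.00 → outlier.
684 > 553.00 → outlier.
All remaining values lie within [188.00, 553.00].

566, 579, 684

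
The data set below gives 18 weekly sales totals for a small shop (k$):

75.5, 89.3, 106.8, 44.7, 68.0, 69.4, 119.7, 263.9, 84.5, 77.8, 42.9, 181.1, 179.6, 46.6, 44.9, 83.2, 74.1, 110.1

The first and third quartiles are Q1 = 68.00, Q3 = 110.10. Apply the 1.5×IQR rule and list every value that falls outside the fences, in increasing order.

179.6, 181.1, 263.9

IQR = Q3 − Q1 = 110.10 − 68.00 = 42.10.
Lower fence = Q1 − 1.5·IQR = 68.00 − 63.15 = 4.85.
Upper fence = Q3 + 1.5·IQR = 110.10 + 63.15 = 173.25.
179.6 > 173.25 → outlier.
181.1 > 173.25 → outlier.
263.9 > 173.25 → outlier.
All remaining values lie within [4.85, 173.25].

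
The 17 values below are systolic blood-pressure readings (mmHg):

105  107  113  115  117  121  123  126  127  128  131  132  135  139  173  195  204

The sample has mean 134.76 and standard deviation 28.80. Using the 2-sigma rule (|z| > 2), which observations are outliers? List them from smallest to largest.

Cutoffs at x̄ ± 2s: 134.76 ± 2·28.80 = [77.16, 192.36].
195: z = 2.09, |z| > 2 → outlier.
204: z = 2.40, |z| > 2 → outlier.
Every other value lies within [77.16, 192.36].

195, 204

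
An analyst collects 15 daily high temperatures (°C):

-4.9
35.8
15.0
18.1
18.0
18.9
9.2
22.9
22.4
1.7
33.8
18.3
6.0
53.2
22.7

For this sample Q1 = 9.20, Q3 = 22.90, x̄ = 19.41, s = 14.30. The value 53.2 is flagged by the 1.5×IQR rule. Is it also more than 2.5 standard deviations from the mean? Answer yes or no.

no

z = (53.2 − 19.41) / 14.30 = 2.36.
|z| = 2.36 ≤ 2.5.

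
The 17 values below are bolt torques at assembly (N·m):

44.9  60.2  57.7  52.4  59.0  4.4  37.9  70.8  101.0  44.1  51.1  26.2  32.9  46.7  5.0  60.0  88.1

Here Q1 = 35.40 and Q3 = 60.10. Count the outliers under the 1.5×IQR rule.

1

IQR = 24.70; fences at 35.40 − 37.05 = -1.65 and 60.10 + 37.05 = 97.15.
Outside the cutoffs: 101.0.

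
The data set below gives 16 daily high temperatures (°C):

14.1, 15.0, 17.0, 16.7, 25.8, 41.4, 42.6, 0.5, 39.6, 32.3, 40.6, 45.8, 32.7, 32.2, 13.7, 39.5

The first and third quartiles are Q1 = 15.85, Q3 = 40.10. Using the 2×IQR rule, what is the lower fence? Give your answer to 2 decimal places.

IQR = Q3 − Q1 = 40.10 − 15.85 = 24.25.
Lower fence = Q1 − 2·IQR = 15.85 − 48.50 = -32.65.
Upper fence = Q3 + 2·IQR = 40.10 + 48.50 = 88.60.

-32.65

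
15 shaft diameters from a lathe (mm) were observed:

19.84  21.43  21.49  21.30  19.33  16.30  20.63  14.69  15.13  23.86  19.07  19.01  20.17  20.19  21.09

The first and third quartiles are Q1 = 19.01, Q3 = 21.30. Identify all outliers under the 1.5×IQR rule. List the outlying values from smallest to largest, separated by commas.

IQR = Q3 − Q1 = 21.30 − 19.01 = 2.29.
Lower fence = Q1 − 1.5·IQR = 19.01 − 3.435 = 15.575.
Upper fence = Q3 + 1.5·IQR = 21.30 + 3.435 = 24.735.
14.69 < 15.575 → outlier.
15.13 < 15.575 → outlier.
All remaining values lie within [15.575, 24.735].

14.69, 15.13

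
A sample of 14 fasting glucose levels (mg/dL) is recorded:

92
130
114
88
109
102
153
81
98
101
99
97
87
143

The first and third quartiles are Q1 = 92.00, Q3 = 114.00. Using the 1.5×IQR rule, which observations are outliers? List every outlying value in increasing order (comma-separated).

IQR = Q3 − Q1 = 114.00 − 92.00 = 22.00.
Lower fence = Q1 − 1.5·IQR = 92.00 − 33.00 = 59.00.
Upper fence = Q3 + 1.5·IQR = 114.00 + 33.00 = 147.00.
153 > 147.00 → outlier.
All remaining values lie within [59.00, 147.00].

153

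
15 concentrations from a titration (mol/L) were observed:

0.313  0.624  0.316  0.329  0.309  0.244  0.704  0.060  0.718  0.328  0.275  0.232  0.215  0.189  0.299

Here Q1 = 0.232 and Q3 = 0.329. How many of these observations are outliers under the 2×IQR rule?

IQR = 0.097; fences at 0.232 − 0.194 = 0.038 and 0.329 + 0.194 = 0.523.
Outside the cutoffs: 0.624, 0.704, 0.718.

3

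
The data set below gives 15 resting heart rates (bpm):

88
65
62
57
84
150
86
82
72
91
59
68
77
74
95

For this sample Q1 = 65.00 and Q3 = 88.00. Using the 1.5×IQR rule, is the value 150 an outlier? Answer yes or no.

IQR = Q3 − Q1 = 88.00 − 65.00 = 23.00.
Lower fence = Q1 − 1.5·IQR = 65.00 − 34.50 = 30.50.
Upper fence = Q3 + 1.5·IQR = 88.00 + 34.50 = 122.50.
150 lies above the upper fence.

yes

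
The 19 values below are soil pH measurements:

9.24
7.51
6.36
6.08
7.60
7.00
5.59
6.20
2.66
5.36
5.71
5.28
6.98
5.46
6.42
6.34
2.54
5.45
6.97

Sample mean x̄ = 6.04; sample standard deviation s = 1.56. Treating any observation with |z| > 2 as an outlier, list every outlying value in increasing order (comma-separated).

Cutoffs at x̄ ± 2s: 6.04 ± 2·1.56 = [2.92, 9.16].
2.54: z = -2.24, |z| > 2 → outlier.
2.66: z = -2.17, |z| > 2 → outlier.
9.24: z = 2.05, |z| > 2 → outlier.
Every other value lies within [2.92, 9.16].

2.54, 2.66, 9.24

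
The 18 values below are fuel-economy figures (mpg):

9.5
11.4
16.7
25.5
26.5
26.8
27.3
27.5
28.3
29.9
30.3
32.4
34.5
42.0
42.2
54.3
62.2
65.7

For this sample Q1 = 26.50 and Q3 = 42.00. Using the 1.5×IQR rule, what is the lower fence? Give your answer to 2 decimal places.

3.25

IQR = Q3 − Q1 = 42.00 − 26.50 = 15.50.
Lower fence = Q1 − 1.5·IQR = 26.50 − 23.25 = 3.25.
Upper fence = Q3 + 1.5·IQR = 42.00 + 23.25 = 65.25.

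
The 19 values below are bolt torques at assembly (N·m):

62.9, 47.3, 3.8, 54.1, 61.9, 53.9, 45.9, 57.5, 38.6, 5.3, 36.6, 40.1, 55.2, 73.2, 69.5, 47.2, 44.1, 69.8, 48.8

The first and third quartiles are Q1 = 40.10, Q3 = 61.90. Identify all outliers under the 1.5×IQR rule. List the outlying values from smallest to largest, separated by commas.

IQR = Q3 − Q1 = 61.90 − 40.10 = 21.80.
Lower fence = Q1 − 1.5·IQR = 40.10 − 32.70 = 7.40.
Upper fence = Q3 + 1.5·IQR = 61.90 + 32.70 = 94.60.
3.8 < 7.40 → outlier.
5.3 < 7.40 → outlier.
All remaining values lie within [7.40, 94.60].

3.8, 5.3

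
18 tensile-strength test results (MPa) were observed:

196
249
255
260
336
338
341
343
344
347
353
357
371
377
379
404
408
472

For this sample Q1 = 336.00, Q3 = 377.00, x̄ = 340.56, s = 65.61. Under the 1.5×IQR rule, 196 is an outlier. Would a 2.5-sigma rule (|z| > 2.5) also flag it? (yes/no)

no

z = (196 − 340.56) / 65.61 = -2.20.
|z| = 2.20 ≤ 2.5.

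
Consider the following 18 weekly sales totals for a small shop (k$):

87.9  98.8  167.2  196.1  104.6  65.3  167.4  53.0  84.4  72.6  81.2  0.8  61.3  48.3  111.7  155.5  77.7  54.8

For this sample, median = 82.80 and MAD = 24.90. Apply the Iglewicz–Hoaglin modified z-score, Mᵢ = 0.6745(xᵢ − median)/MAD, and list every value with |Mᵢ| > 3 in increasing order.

196.1

|Mᵢ| > 3 ⇔ |xᵢ − 82.80| > 3·24.90/0.6745 = 110.75.
So outliers lie outside [-27.95, 193.55].
196.1: M = 3.07 → outlier.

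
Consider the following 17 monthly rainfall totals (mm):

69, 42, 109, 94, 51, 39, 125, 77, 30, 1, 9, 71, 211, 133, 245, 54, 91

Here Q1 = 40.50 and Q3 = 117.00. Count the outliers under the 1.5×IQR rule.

IQR = 76.50; fences at 40.50 − 114.75 = -74.25 and 117.00 + 114.75 = 231.75.
Outside the cutoffs: 245.

1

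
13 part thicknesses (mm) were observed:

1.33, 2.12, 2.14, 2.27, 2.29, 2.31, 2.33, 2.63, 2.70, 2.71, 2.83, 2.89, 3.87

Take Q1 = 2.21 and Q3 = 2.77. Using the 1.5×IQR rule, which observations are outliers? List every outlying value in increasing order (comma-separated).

1.33, 3.87

IQR = Q3 − Q1 = 2.77 − 2.21 = 0.56.
Lower fence = Q1 − 1.5·IQR = 2.21 − 0.84 = 1.37.
Upper fence = Q3 + 1.5·IQR = 2.77 + 0.84 = 3.61.
1.33 < 1.37 → outlier.
3.87 > 3.61 → outlier.
All remaining values lie within [1.37, 3.61].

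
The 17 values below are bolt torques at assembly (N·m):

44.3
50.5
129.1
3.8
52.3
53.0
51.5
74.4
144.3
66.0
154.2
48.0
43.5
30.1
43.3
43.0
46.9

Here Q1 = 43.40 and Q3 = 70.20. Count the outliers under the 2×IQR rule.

3

IQR = 26.80; fences at 43.40 − 53.60 = -10.20 and 70.20 + 53.60 = 123.80.
Outside the cutoffs: 129.1, 144.3, 154.2.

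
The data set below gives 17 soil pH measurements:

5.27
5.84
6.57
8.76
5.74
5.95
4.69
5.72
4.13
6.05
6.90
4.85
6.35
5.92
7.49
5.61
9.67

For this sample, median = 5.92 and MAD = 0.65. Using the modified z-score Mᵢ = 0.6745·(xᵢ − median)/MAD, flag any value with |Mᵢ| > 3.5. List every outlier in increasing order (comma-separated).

9.67

|Mᵢ| > 3.5 ⇔ |xᵢ − 5.92| > 3.5·0.65/0.6745 = 3.37.
So outliers lie outside [2.55, 9.29].
9.67: M = 3.89 → outlier.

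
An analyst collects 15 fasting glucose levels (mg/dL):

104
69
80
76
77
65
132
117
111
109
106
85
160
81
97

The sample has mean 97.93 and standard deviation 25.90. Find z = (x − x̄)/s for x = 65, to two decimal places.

-1.27

z = (65 − 97.93) / 25.90 = -1.27.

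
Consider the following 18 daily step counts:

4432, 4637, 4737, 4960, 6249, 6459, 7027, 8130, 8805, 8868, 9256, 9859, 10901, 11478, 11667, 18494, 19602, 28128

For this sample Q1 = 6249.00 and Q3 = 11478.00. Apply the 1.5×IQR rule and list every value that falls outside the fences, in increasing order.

19602, 28128

IQR = Q3 − Q1 = 11478.00 − 6249.00 = 5229.00.
Lower fence = Q1 − 1.5·IQR = 6249.00 − 7843.50 = -1594.50.
Upper fence = Q3 + 1.5·IQR = 11478.00 + 7843.50 = 19321.50.
19602 > 19321.50 → outlier.
28128 > 19321.50 → outlier.
All remaining values lie within [-1594.50, 19321.50].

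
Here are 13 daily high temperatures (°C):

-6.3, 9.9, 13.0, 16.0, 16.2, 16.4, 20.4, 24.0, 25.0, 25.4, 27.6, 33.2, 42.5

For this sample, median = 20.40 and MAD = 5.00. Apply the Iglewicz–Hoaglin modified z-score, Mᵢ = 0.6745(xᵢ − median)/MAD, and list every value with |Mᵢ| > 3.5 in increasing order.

-6.3

|Mᵢ| > 3.5 ⇔ |xᵢ − 20.40| > 3.5·5.00/0.6745 = 25.95.
So outliers lie outside [-5.55, 46.35].
-6.3: M = -3.60 → outlier.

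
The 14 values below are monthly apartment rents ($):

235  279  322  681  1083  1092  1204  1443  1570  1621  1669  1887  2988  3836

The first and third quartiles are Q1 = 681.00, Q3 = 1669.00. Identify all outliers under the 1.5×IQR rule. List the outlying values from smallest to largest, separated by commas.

IQR = Q3 − Q1 = 1669.00 − 681.00 = 988.00.
Lower fence = Q1 − 1.5·IQR = 681.00 − 1482.00 = -801.00.
Upper fence = Q3 + 1.5·IQR = 1669.00 + 1482.00 = 3151.00.
3836 > 3151.00 → outlier.
All remaining values lie within [-801.00, 3151.00].

3836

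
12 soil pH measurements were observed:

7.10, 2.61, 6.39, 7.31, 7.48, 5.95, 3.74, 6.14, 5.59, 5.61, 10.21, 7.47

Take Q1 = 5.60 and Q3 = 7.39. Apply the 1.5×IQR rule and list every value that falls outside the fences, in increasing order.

IQR = Q3 − Q1 = 7.39 − 5.60 = 1.79.
Lower fence = Q1 − 1.5·IQR = 5.60 − 2.685 = 2.915.
Upper fence = Q3 + 1.5·IQR = 7.39 + 2.685 = 10.075.
2.61 < 2.915 → outlier.
10.21 > 10.075 → outlier.
All remaining values lie within [2.915, 10.075].

2.61, 10.21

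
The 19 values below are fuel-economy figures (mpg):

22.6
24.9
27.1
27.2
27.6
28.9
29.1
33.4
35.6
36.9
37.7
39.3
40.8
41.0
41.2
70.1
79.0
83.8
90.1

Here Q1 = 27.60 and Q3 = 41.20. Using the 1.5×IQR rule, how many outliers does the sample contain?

IQR = 13.60; fences at 27.60 − 20.40 = 7.20 and 41.20 + 20.40 = 61.60.
Outside the cutoffs: 70.1, 79.0, 83.8, 90.1.

4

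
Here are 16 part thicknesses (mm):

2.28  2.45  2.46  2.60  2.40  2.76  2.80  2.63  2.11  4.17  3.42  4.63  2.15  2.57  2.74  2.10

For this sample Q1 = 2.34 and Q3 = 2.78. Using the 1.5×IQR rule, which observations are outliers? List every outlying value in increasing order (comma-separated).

4.17, 4.63

IQR = Q3 − Q1 = 2.78 − 2.34 = 0.44.
Lower fence = Q1 − 1.5·IQR = 2.34 − 0.66 = 1.68.
Upper fence = Q3 + 1.5·IQR = 2.78 + 0.66 = 3.44.
4.17 > 3.44 → outlier.
4.63 > 3.44 → outlier.
All remaining values lie within [1.68, 3.44].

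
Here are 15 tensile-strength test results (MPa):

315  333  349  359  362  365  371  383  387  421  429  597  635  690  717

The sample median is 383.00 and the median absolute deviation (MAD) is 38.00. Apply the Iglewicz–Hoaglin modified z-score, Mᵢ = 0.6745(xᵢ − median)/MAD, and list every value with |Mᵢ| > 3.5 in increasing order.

|Mᵢ| > 3.5 ⇔ |xᵢ − 383.00| > 3.5·38.00/0.6745 = 197.18.
So outliers lie outside [185.82, 580.18].
597: M = 3.80 → outlier.
635: M = 4.47 → outlier.
690: M = 5.45 → outlier.
717: M = 5.93 → outlier.

597, 635, 690, 717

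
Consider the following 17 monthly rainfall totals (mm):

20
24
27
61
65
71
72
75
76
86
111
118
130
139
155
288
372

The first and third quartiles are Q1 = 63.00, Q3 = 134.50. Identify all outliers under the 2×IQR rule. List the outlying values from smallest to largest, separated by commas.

288, 372

IQR = Q3 − Q1 = 134.50 − 63.00 = 71.50.
Lower fence = Q1 − 2·IQR = 63.00 − 143.00 = -80.00.
Upper fence = Q3 + 2·IQR = 134.50 + 143.00 = 277.50.
288 > 277.50 → outlier.
372 > 277.50 → outlier.
All remaining values lie within [-80.00, 277.50].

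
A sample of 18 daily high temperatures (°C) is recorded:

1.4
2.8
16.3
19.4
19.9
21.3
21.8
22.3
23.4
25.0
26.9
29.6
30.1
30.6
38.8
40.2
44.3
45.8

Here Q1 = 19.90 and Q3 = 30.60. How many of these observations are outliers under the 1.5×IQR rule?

2

IQR = 10.70; fences at 19.90 − 16.05 = 3.85 and 30.60 + 16.05 = 46.65.
Outside the cutoffs: 1.4, 2.8.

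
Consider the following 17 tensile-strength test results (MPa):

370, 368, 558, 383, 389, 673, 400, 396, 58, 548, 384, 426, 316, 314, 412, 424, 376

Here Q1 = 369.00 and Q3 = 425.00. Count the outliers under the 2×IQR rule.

4

IQR = 56.00; fences at 369.00 − 112.00 = 257.00 and 425.00 + 112.00 = 537.00.
Outside the cutoffs: 58, 548, 558, 673.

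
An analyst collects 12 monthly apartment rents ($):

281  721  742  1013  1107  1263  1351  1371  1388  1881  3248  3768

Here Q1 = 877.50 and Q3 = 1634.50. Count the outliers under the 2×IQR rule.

IQR = 757.00; fences at 877.50 − 1514.00 = -636.50 and 1634.50 + 1514.00 = 3148.50.
Outside the cutoffs: 3248, 3768.

2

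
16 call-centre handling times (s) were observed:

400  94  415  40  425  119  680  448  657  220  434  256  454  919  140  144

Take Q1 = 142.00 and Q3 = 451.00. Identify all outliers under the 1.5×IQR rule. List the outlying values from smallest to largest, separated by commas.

919

IQR = Q3 − Q1 = 451.00 − 142.00 = 309.00.
Lower fence = Q1 − 1.5·IQR = 142.00 − 463.50 = -321.50.
Upper fence = Q3 + 1.5·IQR = 451.00 + 463.50 = 914.50.
919 > 914.50 → outlier.
All remaining values lie within [-321.50, 914.50].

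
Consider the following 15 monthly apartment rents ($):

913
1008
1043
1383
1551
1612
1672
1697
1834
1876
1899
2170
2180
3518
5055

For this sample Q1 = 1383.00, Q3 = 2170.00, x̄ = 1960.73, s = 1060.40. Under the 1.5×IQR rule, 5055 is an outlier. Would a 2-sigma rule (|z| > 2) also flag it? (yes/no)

z = (5055 − 1960.73) / 1060.40 = 2.92.
|z| = 2.92 > 2.

yes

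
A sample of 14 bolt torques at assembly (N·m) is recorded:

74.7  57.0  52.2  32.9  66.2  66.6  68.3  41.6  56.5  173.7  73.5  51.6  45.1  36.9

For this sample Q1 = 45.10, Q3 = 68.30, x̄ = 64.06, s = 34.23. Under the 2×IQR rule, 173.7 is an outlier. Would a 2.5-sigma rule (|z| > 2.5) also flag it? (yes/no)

yes

z = (173.7 − 64.06) / 34.23 = 3.20.
|z| = 3.20 > 2.5.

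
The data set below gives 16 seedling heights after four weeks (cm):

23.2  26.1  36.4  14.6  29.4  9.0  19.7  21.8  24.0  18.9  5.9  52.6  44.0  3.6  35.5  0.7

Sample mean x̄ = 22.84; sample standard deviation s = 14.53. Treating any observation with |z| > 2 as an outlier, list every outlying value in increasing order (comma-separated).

Cutoffs at x̄ ± 2s: 22.84 ± 2·14.53 = [-6.22, 51.90].
52.6: z = 2.05, |z| > 2 → outlier.
Every other value lies within [-6.22, 51.90].

52.6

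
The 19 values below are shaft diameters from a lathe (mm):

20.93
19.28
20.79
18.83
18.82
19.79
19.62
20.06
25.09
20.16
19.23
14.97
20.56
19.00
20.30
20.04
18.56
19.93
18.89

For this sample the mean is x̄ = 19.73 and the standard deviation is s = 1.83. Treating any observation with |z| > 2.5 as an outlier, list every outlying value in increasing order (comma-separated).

Cutoffs at x̄ ± 2.5s: 19.73 ± 2.5·1.83 = [15.155, 24.305].
14.97: z = -2.60, |z| > 2.5 → outlier.
25.09: z = 2.93, |z| > 2.5 → outlier.
Every other value lies within [15.155, 24.305].

14.97, 25.09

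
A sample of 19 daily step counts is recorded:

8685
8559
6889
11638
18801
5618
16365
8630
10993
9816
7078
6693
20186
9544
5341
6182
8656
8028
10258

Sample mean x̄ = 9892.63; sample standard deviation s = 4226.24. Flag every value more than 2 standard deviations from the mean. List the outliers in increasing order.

Cutoffs at x̄ ± 2s: 9892.63 ± 2·4226.24 = [1440.15, 18345.11].
18801: z = 2.11, |z| > 2 → outlier.
20186: z = 2.44, |z| > 2 → outlier.
Every other value lies within [1440.15, 18345.11].

18801, 20186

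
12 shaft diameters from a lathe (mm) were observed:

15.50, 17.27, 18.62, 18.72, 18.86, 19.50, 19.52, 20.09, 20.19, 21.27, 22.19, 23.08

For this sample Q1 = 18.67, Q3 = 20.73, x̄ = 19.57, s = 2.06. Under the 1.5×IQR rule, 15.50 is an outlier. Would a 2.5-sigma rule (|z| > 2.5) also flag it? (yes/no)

no

z = (15.50 − 19.57) / 2.06 = -1.98.
|z| = 1.98 ≤ 2.5.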